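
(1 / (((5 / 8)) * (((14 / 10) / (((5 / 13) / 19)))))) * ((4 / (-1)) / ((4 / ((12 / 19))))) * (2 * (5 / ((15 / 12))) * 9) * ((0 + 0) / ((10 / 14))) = 0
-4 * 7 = -28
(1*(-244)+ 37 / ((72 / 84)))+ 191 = -59 / 6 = -9.83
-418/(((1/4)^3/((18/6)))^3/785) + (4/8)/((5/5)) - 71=-4644934779021/2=-2322467389510.50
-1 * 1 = -1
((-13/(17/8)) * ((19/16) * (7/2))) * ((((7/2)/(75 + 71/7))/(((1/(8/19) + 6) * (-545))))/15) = 84721/5549549700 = 0.00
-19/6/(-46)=19/276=0.07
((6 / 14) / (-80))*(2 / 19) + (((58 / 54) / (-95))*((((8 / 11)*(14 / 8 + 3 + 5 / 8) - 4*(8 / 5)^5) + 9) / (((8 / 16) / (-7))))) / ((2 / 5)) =-11346298331 / 987525000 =-11.49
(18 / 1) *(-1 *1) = -18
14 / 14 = 1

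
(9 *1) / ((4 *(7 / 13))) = 117 / 28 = 4.18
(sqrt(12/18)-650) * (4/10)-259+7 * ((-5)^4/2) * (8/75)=-857/3+2 * sqrt(6)/15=-285.34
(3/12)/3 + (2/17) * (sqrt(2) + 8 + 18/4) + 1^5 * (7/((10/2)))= 2 * sqrt(2)/17 + 3013/1020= 3.12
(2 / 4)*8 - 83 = -79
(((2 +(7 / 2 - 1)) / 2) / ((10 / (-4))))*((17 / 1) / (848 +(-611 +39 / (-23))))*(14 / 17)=-483 / 9020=-0.05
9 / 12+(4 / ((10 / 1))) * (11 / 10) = 119 / 100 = 1.19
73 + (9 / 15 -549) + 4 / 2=-2367 / 5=-473.40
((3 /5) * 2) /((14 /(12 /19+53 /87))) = 293 /2755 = 0.11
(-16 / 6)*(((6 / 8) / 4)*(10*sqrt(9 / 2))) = -15*sqrt(2) / 2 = -10.61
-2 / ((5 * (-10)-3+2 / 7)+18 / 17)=238 / 6147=0.04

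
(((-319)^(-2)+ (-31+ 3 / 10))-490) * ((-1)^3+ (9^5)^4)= -5323947375733948875007760 / 841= -6330496285058203180746.44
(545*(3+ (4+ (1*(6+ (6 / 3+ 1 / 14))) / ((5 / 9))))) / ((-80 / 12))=-1759.96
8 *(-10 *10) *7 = -5600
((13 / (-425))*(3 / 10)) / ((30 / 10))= -13 / 4250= -0.00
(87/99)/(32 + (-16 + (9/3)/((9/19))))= 29/737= 0.04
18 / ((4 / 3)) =27 / 2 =13.50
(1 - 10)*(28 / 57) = -84 / 19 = -4.42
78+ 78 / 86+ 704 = 33665 / 43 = 782.91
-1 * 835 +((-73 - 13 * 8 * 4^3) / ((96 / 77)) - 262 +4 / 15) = -3117097 / 480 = -6493.95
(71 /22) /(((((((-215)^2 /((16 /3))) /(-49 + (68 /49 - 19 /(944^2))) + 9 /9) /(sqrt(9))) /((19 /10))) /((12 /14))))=-764890806663 /8782187772890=-0.09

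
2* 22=44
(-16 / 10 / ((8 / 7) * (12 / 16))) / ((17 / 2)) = -0.22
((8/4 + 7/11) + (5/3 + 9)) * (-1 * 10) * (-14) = 61460/33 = 1862.42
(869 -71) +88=886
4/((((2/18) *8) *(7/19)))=171/14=12.21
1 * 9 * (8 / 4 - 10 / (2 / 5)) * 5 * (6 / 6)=-1035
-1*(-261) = 261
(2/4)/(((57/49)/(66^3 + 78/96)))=225397501/1824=123573.19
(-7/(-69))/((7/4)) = 4/69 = 0.06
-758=-758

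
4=4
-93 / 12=-31 / 4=-7.75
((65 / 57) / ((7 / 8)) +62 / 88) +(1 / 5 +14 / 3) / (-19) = 153761 / 87780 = 1.75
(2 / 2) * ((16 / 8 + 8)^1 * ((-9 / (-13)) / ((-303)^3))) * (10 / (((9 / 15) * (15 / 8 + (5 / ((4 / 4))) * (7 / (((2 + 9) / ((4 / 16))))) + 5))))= -1760 / 3254720859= -0.00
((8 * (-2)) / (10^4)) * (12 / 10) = -6 / 3125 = -0.00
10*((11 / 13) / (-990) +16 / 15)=1247 / 117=10.66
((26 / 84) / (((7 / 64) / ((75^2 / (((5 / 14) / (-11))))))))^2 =11778624000000 / 49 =240380081632.65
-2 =-2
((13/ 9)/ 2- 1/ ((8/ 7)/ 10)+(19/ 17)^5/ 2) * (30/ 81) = -1828844455/ 690050502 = -2.65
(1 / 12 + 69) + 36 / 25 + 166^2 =8287957 / 300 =27626.52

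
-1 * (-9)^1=9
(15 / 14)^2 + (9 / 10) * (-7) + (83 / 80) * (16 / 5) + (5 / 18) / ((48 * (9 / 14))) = -8682769 / 4762800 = -1.82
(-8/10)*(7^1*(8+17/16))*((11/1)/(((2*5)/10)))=-2233/4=-558.25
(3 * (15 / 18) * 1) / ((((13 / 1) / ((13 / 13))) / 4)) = 10 / 13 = 0.77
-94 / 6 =-47 / 3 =-15.67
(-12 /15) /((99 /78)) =-104 /165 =-0.63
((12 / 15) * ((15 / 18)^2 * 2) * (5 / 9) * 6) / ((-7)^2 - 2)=100 / 1269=0.08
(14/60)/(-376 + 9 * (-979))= -7/275610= -0.00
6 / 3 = 2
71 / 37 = 1.92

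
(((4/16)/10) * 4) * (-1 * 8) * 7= -28/5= -5.60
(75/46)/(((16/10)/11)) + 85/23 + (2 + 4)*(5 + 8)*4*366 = 42028141/368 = 114206.90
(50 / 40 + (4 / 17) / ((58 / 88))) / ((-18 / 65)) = -205985 / 35496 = -5.80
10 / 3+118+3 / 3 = 367 / 3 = 122.33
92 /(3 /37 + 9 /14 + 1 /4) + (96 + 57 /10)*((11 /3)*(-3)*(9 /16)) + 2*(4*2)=-83756187 /161440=-518.81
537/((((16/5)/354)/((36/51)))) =1425735/34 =41933.38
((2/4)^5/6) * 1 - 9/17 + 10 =30929/3264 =9.48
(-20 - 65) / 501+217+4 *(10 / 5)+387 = 306527 / 501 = 611.83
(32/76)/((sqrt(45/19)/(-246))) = -656 * sqrt(95)/95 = -67.30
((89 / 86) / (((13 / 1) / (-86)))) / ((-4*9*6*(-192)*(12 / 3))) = -89 / 2156544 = -0.00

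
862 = 862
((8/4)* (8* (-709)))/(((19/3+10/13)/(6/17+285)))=-2146160016/4709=-455757.06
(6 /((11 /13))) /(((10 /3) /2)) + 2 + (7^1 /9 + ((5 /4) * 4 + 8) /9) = 4196 /495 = 8.48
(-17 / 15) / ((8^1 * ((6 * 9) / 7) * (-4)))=119 / 25920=0.00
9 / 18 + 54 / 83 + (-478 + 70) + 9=-66043 / 166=-397.85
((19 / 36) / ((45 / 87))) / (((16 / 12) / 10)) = 551 / 72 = 7.65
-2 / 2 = -1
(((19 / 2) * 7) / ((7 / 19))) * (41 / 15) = 14801 / 30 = 493.37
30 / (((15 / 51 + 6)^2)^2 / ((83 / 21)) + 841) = 103983645 / 4291343992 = 0.02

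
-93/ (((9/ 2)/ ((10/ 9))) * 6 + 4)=-930/ 283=-3.29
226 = 226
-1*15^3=-3375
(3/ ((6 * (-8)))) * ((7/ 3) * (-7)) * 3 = 49/ 16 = 3.06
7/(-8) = -0.88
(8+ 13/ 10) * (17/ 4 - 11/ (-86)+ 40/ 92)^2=33710967453/ 156499360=215.41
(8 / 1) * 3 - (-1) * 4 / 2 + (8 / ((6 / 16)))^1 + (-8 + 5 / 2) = 251 / 6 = 41.83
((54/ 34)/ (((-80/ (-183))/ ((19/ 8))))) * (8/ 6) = 31293/ 2720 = 11.50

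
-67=-67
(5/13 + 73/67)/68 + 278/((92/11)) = 22654669/681122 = 33.26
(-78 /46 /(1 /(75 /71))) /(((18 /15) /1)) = -4875 /3266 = -1.49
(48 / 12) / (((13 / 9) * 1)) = 36 / 13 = 2.77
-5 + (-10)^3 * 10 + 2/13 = -130063/13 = -10004.85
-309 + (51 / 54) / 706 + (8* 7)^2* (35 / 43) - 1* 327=1047292427 / 546444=1916.56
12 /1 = 12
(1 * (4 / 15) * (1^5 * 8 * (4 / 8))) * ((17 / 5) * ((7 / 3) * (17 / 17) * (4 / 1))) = 7616 / 225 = 33.85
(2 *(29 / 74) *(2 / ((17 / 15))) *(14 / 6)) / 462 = 145 / 20757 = 0.01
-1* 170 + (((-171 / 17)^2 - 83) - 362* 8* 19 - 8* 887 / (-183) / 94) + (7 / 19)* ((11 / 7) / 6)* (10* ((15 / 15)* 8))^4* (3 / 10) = 1130508.80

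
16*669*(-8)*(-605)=51807360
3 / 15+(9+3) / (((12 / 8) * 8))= 6 / 5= 1.20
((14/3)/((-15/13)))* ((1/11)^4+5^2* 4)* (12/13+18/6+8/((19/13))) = -4324954354/1138005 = -3800.47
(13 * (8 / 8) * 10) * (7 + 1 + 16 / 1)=3120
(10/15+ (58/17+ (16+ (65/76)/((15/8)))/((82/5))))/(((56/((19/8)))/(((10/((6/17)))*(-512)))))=-897320/287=-3126.55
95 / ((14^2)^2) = 95 / 38416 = 0.00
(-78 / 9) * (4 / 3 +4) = -416 / 9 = -46.22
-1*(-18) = 18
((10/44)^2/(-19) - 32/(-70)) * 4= 146261/80465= 1.82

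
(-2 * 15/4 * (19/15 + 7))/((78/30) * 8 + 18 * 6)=-155/322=-0.48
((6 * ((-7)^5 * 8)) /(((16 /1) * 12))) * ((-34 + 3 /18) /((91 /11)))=5361433 /312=17184.08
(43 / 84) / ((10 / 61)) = 2623 / 840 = 3.12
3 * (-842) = -2526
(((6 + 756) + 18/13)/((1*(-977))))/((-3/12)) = 39696/12701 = 3.13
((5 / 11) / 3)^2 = 25 / 1089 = 0.02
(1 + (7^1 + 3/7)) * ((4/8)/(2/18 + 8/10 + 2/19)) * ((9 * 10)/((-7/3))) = -159.93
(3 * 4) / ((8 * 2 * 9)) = 1 / 12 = 0.08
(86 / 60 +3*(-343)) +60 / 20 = -1024.57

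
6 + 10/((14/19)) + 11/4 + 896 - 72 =23697/28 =846.32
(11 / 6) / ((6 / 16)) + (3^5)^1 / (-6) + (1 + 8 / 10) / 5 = -15863 / 450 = -35.25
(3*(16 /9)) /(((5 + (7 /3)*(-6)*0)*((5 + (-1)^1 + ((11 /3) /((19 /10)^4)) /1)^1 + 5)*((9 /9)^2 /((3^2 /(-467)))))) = -18766224 /8472937445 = -0.00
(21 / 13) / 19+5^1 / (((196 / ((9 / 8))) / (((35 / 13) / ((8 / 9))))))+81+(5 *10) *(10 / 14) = 51736651 / 442624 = 116.89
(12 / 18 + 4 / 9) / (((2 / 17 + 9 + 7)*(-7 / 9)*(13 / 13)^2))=-0.09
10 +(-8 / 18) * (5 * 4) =10 / 9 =1.11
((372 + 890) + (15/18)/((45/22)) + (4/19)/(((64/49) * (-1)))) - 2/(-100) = 259017029/205200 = 1262.27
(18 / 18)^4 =1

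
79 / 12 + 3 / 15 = 407 / 60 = 6.78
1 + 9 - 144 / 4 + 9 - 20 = -37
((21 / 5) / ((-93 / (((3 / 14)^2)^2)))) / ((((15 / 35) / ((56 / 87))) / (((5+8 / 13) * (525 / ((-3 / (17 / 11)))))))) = 55845 / 257114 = 0.22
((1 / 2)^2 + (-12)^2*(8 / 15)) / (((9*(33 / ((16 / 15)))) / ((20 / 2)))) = 12328 / 4455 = 2.77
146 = 146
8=8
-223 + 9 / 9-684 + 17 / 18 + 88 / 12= -16159 / 18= -897.72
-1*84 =-84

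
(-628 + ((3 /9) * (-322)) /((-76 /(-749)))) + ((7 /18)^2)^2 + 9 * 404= 3889808827 /1994544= 1950.22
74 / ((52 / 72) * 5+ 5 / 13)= 17316 / 935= 18.52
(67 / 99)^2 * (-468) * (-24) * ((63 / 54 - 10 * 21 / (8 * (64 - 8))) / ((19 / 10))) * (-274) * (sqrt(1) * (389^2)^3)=-37120680673903875762607660 / 20691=-1794049619346763122256.42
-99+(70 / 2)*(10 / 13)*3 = -237 / 13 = -18.23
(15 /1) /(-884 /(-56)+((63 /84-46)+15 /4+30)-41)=-105 /257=-0.41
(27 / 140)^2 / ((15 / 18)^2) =6561 / 122500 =0.05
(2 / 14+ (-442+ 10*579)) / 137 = 37437 / 959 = 39.04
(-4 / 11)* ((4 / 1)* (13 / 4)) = -52 / 11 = -4.73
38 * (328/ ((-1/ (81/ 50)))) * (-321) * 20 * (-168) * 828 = -90160664896512/ 5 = -18032132979302.40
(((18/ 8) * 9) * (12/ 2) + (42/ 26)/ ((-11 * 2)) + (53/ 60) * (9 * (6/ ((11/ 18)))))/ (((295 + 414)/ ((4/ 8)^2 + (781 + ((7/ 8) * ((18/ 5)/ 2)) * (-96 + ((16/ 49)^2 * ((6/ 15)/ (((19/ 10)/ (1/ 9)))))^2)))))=24661201726134329/ 139118104822620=177.27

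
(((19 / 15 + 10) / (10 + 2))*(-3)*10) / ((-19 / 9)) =507 / 38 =13.34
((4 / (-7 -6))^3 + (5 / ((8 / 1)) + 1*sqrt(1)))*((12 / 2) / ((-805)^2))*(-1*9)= -108189 / 813549100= -0.00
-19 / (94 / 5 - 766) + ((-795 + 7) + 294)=-493.97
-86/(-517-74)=86/591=0.15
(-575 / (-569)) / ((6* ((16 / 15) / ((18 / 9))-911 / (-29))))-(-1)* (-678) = -10722341533 / 15814786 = -677.99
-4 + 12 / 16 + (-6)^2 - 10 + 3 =25.75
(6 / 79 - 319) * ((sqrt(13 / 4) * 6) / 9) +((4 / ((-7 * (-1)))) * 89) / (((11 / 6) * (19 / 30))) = 64080 / 1463 - 25195 * sqrt(13) / 237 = -339.50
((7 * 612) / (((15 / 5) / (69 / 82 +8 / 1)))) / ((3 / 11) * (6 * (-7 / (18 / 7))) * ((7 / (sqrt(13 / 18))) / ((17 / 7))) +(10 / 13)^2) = -765933916272525 * sqrt(26) / 4666315172093-152959389082500 / 4666315172093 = -869.74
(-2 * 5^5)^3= -244140625000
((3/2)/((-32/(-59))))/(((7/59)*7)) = 10443/3136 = 3.33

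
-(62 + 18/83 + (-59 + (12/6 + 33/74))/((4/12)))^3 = 287403227180822089/231701815288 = 1240401.28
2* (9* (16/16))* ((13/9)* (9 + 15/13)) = 264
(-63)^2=3969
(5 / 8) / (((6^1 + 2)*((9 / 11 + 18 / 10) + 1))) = 275 / 12736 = 0.02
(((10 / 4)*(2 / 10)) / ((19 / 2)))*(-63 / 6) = -21 / 38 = -0.55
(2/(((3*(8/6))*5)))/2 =1/20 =0.05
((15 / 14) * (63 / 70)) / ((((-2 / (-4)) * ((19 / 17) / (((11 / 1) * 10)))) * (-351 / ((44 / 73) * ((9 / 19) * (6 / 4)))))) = -0.23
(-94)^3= -830584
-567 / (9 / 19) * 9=-10773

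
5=5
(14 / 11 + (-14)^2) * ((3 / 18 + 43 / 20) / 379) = 30163 / 25014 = 1.21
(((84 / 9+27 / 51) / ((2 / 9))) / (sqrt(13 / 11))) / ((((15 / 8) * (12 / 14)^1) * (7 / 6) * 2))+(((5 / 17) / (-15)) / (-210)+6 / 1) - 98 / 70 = 49267 / 10710+1006 * sqrt(143) / 1105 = 15.49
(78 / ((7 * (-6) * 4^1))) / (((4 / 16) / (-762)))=9906 / 7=1415.14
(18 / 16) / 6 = 3 / 16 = 0.19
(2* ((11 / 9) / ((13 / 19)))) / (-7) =-418 / 819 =-0.51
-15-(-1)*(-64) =-79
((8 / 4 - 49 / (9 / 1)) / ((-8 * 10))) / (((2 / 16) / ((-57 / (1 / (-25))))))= 2945 / 6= 490.83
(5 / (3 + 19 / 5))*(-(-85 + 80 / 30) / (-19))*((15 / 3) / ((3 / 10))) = -8125 / 153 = -53.10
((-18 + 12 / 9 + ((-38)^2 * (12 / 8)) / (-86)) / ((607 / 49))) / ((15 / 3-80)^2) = -264551 / 440454375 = -0.00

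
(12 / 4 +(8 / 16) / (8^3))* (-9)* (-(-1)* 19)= -525483 / 1024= -513.17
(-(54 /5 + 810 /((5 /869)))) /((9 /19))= -1486104 /5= -297220.80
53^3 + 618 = 149495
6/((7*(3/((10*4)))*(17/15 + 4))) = 1200/539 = 2.23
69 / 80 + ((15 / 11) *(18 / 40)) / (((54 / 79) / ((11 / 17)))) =1963 / 1360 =1.44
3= 3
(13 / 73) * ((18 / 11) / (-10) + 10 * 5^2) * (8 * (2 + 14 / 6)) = 18577832 / 12045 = 1542.37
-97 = -97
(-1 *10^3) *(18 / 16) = -1125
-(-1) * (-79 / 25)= -79 / 25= -3.16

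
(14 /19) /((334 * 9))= 7 /28557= 0.00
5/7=0.71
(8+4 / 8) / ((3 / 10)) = 85 / 3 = 28.33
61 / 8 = 7.62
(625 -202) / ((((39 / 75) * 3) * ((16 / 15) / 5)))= 264375 / 208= 1271.03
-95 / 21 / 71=-0.06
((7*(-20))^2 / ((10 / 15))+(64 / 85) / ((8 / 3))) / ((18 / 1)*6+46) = 113592 / 595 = 190.91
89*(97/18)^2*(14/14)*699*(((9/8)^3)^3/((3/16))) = 933226284491577/33554432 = 27812310.59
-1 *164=-164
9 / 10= 0.90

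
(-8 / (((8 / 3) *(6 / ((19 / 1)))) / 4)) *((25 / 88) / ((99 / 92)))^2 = -6281875 / 2371842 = -2.65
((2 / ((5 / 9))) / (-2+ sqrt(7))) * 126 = 1512 / 5+ 756 * sqrt(7) / 5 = 702.44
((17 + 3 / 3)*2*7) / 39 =84 / 13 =6.46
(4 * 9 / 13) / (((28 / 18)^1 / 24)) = 3888 / 91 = 42.73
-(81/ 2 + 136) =-353/ 2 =-176.50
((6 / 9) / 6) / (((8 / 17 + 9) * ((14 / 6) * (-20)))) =-17 / 67620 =-0.00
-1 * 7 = -7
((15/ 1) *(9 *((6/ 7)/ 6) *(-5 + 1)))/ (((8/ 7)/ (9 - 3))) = -405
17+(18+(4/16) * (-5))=135/4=33.75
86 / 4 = 43 / 2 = 21.50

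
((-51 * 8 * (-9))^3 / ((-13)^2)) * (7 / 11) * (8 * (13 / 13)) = 2772656345088 / 1859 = 1491477323.88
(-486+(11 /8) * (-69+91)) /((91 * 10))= -1823 /3640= -0.50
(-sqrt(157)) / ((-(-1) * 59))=-sqrt(157) / 59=-0.21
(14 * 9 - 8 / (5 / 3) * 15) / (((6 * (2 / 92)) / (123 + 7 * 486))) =1459350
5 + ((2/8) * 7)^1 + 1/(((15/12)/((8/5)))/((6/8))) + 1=871/100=8.71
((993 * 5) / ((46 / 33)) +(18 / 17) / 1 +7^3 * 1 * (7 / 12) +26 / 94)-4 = 829008503 / 220524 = 3759.27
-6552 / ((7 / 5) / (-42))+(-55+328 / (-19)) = 3733267 / 19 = 196487.74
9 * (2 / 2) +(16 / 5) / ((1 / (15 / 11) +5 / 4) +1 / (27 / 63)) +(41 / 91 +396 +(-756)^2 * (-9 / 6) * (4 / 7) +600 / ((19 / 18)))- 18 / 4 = -62555087981 / 127946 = -488917.89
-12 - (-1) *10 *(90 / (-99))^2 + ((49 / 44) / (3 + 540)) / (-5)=-4909259 / 1314060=-3.74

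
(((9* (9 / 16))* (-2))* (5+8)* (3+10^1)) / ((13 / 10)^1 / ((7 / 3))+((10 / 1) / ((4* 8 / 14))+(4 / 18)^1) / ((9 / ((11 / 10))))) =-77616630 / 50759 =-1529.12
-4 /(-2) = 2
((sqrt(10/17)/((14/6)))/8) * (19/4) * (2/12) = 19 * sqrt(170)/7616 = 0.03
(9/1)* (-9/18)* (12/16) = -27/8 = -3.38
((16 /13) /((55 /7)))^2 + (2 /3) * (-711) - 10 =-247420356 /511225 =-483.98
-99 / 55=-9 / 5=-1.80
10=10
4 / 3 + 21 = 67 / 3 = 22.33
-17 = -17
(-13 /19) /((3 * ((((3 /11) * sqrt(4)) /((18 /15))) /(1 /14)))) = -143 /3990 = -0.04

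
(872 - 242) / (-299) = -630 / 299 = -2.11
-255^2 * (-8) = 520200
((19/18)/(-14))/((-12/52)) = 247/756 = 0.33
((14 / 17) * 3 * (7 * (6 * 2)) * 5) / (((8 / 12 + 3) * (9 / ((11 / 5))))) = 1176 / 17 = 69.18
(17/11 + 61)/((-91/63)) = -6192/143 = -43.30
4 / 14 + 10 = 72 / 7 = 10.29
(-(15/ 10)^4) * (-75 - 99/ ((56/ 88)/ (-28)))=-346761/ 16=-21672.56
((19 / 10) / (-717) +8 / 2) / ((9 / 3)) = 1.33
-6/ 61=-0.10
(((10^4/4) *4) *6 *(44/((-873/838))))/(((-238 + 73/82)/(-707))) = -42752346560000/5657913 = -7556204.30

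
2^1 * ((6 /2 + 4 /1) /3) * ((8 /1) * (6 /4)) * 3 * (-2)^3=-1344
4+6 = 10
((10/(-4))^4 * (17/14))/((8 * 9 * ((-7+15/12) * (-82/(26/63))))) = 138125/239537088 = 0.00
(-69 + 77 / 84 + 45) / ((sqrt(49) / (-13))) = 3601 / 84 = 42.87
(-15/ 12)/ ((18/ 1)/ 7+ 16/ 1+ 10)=-7/ 160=-0.04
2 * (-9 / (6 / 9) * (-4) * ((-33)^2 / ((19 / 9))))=1058508 / 19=55710.95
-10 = -10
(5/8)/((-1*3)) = -5/24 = -0.21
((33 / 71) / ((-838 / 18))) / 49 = -297 / 1457701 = -0.00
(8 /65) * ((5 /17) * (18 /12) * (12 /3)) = 48 /221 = 0.22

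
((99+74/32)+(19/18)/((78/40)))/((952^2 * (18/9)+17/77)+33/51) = 748762399/13325111324928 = 0.00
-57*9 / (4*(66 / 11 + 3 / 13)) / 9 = -247 / 108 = -2.29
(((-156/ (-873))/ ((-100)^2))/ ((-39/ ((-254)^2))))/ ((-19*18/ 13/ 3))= 209677/ 62201250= 0.00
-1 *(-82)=82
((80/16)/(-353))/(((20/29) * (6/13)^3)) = -63713/304992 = -0.21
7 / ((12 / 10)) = 35 / 6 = 5.83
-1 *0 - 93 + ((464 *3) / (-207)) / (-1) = -5953 / 69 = -86.28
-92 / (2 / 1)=-46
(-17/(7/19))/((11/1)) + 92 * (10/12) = 16741/231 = 72.47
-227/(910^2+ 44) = -227/828144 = -0.00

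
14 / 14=1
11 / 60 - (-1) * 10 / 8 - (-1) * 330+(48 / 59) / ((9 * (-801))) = 469896077 / 1417770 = 331.43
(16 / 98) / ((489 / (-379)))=-3032 / 23961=-0.13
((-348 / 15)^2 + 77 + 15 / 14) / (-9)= -71903 / 1050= -68.48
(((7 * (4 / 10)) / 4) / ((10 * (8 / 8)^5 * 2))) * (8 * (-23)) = -161 / 25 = -6.44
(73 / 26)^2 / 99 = 5329 / 66924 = 0.08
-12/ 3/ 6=-2/ 3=-0.67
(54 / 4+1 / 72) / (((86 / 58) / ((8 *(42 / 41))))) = 395038 / 5289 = 74.69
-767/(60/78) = -9971/10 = -997.10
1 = 1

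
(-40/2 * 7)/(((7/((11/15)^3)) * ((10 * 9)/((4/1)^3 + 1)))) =-34606/6075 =-5.70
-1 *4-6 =-10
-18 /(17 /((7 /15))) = -42 /85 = -0.49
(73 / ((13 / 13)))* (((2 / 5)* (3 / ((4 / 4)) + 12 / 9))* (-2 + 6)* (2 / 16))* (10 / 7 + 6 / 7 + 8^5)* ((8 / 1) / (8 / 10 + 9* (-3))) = -580514688 / 917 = -633058.55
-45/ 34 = -1.32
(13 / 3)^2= 169 / 9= 18.78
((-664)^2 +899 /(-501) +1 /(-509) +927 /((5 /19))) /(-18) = -566651423377 /22950810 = -24689.82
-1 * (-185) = 185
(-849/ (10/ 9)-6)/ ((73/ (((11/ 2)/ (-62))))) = 84711/ 90520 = 0.94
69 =69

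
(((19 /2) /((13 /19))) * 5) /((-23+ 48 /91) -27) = -12635 /9004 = -1.40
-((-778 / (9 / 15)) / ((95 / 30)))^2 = -60528400 / 361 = -167668.70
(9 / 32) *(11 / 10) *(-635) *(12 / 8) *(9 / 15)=-113157 / 640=-176.81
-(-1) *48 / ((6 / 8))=64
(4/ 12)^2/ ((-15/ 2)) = -2/ 135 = -0.01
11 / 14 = 0.79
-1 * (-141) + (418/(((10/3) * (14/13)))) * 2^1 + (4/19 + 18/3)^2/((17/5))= 82745482/214795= 385.23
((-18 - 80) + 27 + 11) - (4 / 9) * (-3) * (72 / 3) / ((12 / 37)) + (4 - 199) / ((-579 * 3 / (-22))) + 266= 302.20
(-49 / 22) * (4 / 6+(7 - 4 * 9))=63.11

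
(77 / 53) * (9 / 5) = 693 / 265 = 2.62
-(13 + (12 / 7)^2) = -15.94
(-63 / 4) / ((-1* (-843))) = -21 / 1124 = -0.02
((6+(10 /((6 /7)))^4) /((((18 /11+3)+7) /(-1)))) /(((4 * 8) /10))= -82561105 /165888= -497.69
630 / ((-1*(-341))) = 630 / 341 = 1.85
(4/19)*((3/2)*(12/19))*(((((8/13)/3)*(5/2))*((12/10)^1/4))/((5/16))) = 2304/23465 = 0.10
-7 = -7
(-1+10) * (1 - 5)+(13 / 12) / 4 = -1715 / 48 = -35.73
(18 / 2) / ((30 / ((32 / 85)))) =48 / 425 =0.11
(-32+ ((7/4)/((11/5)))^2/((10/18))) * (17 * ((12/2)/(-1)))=3047097/968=3147.83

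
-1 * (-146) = 146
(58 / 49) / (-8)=-29 / 196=-0.15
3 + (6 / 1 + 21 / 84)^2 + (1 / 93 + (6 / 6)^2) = 64093 / 1488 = 43.07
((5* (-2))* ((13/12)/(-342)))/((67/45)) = 325/15276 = 0.02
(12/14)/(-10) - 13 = -458/35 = -13.09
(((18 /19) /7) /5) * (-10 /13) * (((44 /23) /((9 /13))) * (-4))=704 /3059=0.23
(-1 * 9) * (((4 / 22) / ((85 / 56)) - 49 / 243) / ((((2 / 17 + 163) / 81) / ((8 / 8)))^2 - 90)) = -76832469 / 8962914455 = -0.01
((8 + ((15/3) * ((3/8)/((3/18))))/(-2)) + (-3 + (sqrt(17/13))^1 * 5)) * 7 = -35/8 + 35 * sqrt(221)/13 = 35.65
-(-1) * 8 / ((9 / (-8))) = -64 / 9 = -7.11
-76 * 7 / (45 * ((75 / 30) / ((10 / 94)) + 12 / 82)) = -6232 / 12465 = -0.50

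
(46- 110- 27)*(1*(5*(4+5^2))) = -13195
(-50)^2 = 2500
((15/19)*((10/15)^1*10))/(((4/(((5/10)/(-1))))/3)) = -75/38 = -1.97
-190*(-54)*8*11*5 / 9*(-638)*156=-49923244800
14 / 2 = 7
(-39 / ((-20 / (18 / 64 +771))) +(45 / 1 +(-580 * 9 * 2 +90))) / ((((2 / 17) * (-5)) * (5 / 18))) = 861794073 / 16000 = 53862.13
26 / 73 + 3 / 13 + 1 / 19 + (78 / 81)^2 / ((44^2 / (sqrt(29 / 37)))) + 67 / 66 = 169*sqrt(1073) / 13054932 + 1969189 / 1190046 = 1.66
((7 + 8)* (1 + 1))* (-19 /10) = -57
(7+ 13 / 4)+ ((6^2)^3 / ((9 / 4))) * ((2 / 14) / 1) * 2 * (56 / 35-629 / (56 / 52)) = -3381865667 / 980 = -3450883.33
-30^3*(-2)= 54000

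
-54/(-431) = 0.13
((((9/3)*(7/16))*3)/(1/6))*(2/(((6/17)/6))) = 3213/4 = 803.25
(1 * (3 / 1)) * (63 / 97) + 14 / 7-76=-6989 / 97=-72.05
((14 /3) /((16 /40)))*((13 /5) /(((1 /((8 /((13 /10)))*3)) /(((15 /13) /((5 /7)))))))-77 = 10759 /13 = 827.62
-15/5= -3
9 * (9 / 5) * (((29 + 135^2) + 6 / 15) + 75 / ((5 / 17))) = 7496307 / 25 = 299852.28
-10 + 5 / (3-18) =-31 / 3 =-10.33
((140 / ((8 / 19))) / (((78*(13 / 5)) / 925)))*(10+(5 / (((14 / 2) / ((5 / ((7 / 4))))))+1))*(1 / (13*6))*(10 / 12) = 155978125 / 738192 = 211.30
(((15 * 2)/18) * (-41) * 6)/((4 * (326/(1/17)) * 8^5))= -205/363200512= -0.00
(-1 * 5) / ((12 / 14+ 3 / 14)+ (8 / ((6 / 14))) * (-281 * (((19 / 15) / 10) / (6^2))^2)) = -382725000 / 77041891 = -4.97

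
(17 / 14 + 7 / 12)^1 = 151 / 84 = 1.80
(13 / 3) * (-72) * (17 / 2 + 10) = -5772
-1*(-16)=16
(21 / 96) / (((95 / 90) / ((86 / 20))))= 2709 / 3040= 0.89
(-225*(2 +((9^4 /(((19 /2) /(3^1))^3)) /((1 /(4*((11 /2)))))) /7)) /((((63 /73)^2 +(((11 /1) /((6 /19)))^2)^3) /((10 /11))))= -17495153449951392000 /234571348822684290773279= -0.00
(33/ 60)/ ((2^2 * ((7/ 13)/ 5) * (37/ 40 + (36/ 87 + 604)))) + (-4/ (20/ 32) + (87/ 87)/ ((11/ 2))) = -3360959659/ 540688610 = -6.22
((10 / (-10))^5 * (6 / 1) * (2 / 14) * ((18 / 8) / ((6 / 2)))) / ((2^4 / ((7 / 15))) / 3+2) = -9 / 188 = -0.05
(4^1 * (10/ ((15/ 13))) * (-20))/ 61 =-2080/ 183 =-11.37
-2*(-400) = 800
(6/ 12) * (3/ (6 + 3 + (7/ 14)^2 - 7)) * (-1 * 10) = -20/ 3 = -6.67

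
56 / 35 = 8 / 5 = 1.60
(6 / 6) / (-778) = -1 / 778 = -0.00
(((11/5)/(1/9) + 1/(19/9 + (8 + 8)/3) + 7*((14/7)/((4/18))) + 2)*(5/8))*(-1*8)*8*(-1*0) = 0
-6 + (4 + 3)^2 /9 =-5 /9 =-0.56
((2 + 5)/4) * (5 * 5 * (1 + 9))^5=1708984375000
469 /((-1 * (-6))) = 78.17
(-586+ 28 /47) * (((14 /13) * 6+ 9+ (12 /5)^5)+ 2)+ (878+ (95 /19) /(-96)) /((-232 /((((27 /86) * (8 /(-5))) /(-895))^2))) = -2983133055068191008719 /52487052583550000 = -56835.60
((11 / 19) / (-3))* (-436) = 84.14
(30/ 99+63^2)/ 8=130987/ 264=496.16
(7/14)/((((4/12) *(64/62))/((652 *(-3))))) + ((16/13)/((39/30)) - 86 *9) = -3615.37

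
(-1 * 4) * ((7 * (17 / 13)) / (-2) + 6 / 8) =199 / 13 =15.31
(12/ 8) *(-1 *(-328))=492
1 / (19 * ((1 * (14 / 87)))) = 87 / 266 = 0.33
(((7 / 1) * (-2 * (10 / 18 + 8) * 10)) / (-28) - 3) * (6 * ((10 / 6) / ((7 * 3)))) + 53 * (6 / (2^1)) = 33631 / 189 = 177.94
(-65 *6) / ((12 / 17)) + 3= -1099 / 2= -549.50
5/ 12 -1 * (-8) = 101/ 12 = 8.42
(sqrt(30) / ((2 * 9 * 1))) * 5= 5 * sqrt(30) / 18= 1.52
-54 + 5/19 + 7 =-888/19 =-46.74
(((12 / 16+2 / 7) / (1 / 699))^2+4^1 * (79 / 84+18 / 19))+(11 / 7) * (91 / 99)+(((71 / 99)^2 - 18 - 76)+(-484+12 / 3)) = 76437476982235 / 145995696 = 523559.80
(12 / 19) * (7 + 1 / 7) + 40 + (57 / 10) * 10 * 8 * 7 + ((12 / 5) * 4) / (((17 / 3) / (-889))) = 19562632 / 11305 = 1730.44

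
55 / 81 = 0.68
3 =3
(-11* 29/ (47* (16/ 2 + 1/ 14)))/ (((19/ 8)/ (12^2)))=-5144832/ 100909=-50.98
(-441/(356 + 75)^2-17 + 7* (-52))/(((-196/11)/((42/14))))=1167793803/18204578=64.15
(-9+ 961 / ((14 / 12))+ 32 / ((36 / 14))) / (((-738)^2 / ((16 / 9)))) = 0.00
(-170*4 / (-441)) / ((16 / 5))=0.48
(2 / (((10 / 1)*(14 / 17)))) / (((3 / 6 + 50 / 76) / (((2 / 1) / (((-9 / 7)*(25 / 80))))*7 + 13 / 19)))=-496519 / 69300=-7.16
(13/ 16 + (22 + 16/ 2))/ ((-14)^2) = 493/ 3136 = 0.16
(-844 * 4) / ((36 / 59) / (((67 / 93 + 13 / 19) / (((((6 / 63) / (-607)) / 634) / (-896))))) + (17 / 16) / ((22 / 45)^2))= -9024135610275563008 / 11882608259632623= -759.44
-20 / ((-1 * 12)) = 5 / 3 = 1.67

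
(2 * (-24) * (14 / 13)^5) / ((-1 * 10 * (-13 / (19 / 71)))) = -245247744 / 1713517195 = -0.14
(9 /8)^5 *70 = 2066715 /16384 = 126.14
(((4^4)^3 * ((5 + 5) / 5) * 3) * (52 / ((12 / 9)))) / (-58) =-1962934272 / 29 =-67687388.69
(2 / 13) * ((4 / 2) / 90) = 2 / 585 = 0.00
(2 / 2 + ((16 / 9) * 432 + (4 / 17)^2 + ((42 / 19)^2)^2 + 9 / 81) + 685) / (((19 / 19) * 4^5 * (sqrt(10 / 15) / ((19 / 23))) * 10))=501004945423 * sqrt(6) / 8403475599360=0.15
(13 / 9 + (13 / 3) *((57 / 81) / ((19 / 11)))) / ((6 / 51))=2210 / 81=27.28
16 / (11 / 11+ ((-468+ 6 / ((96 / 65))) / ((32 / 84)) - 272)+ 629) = -2048 / 110059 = -0.02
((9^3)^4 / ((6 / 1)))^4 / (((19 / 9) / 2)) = 706965049015104706497203195837614914543357369 / 152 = 4651085848783583595376337000000000000000000.00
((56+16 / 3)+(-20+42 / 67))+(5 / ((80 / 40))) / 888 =1664421 / 39664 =41.96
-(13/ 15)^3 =-2197/ 3375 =-0.65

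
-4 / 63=-0.06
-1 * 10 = -10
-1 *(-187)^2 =-34969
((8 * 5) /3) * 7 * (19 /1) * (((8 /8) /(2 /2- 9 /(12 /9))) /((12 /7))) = -37240 /207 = -179.90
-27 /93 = -0.29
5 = 5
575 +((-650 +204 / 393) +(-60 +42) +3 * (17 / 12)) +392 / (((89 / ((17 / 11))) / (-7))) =-69705659 / 512996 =-135.88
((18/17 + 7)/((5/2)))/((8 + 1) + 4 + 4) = 274/1445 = 0.19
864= 864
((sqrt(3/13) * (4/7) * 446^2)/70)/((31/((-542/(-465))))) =215624944 * sqrt(39)/45911775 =29.33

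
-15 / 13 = -1.15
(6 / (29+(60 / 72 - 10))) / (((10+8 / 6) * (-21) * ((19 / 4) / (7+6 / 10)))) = -144 / 70805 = -0.00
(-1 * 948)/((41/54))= -51192/41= -1248.59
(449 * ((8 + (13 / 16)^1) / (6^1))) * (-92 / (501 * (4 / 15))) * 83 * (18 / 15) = -120856881 / 2672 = -45230.87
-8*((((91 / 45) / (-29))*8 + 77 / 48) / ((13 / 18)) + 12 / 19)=-596053 / 35815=-16.64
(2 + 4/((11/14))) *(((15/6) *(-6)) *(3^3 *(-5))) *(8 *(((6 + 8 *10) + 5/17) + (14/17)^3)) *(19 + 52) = 38282274529200/54043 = 708366939.83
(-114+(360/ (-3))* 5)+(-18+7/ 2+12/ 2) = -1445/ 2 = -722.50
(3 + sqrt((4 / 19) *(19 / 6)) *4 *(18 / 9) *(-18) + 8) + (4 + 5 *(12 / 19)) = 345 / 19 - 48 *sqrt(6) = -99.42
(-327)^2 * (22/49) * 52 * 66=8073567216/49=164766677.88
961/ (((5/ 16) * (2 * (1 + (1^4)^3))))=3844/ 5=768.80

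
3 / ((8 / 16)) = 6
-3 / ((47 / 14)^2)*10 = -5880 / 2209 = -2.66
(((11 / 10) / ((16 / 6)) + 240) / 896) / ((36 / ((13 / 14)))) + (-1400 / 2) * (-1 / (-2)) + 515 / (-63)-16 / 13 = -168790533943 / 469647360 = -359.40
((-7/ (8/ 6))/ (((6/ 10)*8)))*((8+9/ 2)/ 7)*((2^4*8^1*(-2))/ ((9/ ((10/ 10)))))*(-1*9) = -500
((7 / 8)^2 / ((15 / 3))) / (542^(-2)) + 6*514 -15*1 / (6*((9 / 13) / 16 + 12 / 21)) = 688255651 / 14320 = 48062.55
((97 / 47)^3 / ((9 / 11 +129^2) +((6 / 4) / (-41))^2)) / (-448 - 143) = -67504945772 / 75527003119447827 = -0.00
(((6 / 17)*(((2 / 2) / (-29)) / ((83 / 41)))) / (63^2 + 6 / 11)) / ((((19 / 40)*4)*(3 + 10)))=-0.00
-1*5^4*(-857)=535625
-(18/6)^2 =-9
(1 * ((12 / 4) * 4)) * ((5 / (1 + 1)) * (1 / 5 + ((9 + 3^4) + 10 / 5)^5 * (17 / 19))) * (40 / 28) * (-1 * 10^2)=-3361315768434000 / 133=-25273050890481.20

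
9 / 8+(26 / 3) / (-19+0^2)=305 / 456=0.67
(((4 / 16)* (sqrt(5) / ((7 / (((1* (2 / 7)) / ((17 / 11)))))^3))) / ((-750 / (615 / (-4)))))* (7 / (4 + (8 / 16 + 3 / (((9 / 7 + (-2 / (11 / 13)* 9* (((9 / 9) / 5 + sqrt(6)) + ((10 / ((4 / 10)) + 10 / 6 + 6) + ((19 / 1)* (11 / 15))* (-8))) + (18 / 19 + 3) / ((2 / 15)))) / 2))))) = -135221699184* sqrt(30) / 9419718332572442282759 + 33866959829100759339* sqrt(5) / 23078309914802483592759550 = 0.00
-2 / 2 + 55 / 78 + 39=3019 / 78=38.71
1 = 1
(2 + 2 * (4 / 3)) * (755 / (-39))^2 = 7980350 / 4563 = 1748.93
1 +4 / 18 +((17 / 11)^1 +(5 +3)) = 1066 / 99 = 10.77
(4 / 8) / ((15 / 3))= 1 / 10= 0.10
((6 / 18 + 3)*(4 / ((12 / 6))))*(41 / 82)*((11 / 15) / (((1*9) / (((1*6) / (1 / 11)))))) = 17.93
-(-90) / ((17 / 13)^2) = 52.63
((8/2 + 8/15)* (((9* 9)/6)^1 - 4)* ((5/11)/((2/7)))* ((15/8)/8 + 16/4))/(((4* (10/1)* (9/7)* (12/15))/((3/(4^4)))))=4289117/51904512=0.08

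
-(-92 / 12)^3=12167 / 27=450.63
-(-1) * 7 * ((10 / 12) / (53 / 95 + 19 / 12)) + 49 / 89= 711459 / 217249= 3.27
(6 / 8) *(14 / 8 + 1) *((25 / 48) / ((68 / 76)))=5225 / 4352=1.20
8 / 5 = 1.60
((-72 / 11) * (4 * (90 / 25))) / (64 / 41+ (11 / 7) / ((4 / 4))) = -1487808 / 49445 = -30.09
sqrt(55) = 7.42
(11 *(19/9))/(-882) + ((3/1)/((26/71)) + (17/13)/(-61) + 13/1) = 66550688/3147417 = 21.14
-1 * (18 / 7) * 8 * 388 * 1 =-7981.71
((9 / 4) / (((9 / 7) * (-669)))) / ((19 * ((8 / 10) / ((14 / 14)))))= -35 / 203376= -0.00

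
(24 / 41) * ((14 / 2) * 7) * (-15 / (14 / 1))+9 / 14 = -17271 / 574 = -30.09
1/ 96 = 0.01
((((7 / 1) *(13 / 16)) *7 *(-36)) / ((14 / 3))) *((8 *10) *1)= -24570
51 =51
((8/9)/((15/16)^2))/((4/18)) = 1024/225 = 4.55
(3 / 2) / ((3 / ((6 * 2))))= 6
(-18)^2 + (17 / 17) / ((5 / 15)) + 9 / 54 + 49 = 2257 / 6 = 376.17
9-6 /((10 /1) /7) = 24 /5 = 4.80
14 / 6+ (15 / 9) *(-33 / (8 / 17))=-2749 / 24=-114.54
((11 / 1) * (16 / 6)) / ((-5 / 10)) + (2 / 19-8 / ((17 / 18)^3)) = -19058986 / 280041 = -68.06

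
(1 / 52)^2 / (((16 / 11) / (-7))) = -77 / 43264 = -0.00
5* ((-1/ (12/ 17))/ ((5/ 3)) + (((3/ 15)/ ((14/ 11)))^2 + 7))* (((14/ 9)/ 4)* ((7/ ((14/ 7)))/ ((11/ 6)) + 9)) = 30256/ 231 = 130.98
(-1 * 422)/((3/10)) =-4220/3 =-1406.67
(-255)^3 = -16581375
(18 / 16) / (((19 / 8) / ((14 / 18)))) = 7 / 19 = 0.37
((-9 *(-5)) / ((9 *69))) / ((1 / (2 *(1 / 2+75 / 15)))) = 55 / 69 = 0.80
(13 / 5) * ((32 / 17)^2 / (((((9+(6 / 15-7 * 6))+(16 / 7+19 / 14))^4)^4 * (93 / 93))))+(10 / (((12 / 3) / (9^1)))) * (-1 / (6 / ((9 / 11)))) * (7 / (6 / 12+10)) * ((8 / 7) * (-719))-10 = 3019726515218754932081126361837830246766102910692137476075850 / 1807376149800576212749683051811675162674596415291835100333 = 1670.78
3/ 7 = 0.43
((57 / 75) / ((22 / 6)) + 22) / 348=6107 / 95700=0.06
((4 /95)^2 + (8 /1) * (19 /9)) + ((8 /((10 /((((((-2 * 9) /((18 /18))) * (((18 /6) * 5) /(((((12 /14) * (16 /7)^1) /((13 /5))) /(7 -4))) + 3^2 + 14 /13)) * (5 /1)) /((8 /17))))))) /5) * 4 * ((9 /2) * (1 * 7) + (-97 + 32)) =286207.07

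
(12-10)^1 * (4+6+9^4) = 13142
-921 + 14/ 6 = -2756/ 3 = -918.67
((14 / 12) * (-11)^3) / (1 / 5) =-46585 / 6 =-7764.17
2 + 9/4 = 17/4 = 4.25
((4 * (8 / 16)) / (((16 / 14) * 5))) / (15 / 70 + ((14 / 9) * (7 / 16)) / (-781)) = 688842 / 420025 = 1.64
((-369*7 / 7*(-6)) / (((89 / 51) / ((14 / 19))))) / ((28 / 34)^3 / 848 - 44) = -274414593096 / 12915795433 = -21.25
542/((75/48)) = 8672/25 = 346.88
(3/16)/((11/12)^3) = 324/1331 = 0.24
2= 2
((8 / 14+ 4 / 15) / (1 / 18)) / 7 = 528 / 245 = 2.16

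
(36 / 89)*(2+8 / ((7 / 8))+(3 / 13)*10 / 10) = 37260 / 8099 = 4.60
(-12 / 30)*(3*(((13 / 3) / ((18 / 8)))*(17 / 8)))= -221 / 45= -4.91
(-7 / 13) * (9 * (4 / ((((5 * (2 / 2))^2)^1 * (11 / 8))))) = -2016 / 3575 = -0.56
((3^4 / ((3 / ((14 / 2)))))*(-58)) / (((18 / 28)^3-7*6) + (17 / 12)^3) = 6497221248 / 23050945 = 281.86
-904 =-904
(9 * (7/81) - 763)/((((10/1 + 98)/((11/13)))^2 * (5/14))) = -290521/2217618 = -0.13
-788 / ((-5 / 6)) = 4728 / 5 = 945.60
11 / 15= 0.73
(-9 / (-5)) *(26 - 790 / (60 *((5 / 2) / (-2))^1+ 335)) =41.33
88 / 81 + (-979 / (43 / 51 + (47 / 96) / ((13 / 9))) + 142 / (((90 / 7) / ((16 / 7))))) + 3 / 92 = -749272311703 / 934443540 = -801.84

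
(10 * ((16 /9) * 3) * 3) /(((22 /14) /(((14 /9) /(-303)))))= -15680 /29997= -0.52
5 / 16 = 0.31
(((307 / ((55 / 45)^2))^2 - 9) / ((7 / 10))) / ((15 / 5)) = 2060786400 / 102487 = 20107.78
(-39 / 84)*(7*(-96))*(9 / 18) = 156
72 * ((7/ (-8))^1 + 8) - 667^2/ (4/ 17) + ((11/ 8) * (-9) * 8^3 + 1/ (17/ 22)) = -128968797/ 68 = -1896599.96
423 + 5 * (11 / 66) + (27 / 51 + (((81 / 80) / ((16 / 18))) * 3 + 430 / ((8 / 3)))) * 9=62362073 / 32640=1910.60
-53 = -53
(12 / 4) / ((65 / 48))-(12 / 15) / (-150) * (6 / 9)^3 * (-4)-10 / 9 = 144518 / 131625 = 1.10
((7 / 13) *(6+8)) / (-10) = -49 / 65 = -0.75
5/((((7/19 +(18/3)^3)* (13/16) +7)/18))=27360/55571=0.49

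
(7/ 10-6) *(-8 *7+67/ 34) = 286.36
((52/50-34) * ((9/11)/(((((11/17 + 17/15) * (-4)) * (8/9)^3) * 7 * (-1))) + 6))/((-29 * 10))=44417406777/64882048000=0.68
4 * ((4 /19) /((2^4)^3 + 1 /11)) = 176 /856083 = 0.00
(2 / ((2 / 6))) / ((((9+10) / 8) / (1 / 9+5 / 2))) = 376 / 57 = 6.60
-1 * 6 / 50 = -3 / 25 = -0.12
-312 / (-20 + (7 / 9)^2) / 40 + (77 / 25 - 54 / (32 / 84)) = -21721877 / 157100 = -138.27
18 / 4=9 / 2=4.50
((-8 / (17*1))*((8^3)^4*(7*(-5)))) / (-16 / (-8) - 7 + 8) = 19241453486080 / 51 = 377283401687.84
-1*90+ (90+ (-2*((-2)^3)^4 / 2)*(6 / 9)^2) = -16384 / 9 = -1820.44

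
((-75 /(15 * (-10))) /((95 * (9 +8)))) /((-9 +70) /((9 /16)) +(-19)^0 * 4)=9 /3268760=0.00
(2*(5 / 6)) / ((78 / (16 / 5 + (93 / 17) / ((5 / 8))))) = 508 / 1989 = 0.26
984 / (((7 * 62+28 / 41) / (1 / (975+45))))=1681 / 757435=0.00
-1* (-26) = 26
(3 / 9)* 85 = 85 / 3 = 28.33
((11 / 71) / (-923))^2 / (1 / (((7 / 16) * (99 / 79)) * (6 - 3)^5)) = 20376279 / 5428341648496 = 0.00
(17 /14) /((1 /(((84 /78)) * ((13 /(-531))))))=-17 /531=-0.03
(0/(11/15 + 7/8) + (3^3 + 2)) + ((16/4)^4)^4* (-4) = -17179869155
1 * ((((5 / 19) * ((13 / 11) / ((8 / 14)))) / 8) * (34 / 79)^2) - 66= -688575337 / 10434952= -65.99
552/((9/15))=920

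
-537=-537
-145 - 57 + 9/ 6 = -401/ 2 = -200.50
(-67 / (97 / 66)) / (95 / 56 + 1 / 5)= -24.04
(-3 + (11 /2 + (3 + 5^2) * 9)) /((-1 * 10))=-509 /20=-25.45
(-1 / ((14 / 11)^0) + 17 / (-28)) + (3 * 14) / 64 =-213 / 224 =-0.95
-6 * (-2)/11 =12/11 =1.09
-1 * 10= -10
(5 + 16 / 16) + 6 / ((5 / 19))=144 / 5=28.80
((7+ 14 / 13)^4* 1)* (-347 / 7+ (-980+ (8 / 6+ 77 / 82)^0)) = -125023500000 / 28561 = -4377420.26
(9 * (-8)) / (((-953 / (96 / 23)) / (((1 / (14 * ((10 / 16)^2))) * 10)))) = 442368 / 767165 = 0.58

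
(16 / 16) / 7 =1 / 7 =0.14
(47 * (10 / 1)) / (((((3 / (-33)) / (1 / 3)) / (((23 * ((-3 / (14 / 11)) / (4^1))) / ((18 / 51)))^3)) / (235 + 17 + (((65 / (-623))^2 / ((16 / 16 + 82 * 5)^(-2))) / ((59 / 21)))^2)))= 314460617847913492353198207369435 / 7517686349126137856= 41829441033339.55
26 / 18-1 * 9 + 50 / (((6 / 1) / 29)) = 2107 / 9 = 234.11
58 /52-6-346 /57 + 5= -8825 /1482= -5.95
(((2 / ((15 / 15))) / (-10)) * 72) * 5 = -72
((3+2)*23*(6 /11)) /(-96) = -115 /176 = -0.65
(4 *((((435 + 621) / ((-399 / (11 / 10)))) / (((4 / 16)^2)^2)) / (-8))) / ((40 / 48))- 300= 489348 / 3325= 147.17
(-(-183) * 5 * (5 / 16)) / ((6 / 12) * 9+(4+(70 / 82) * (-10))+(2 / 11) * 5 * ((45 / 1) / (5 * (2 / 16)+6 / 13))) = 77718575 / 10223656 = 7.60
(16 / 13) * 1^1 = 16 / 13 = 1.23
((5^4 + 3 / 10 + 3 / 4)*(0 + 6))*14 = 262941 / 5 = 52588.20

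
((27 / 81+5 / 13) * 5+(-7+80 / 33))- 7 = -1142 / 143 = -7.99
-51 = -51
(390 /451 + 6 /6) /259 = 841 /116809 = 0.01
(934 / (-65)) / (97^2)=-0.00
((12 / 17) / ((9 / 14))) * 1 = 56 / 51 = 1.10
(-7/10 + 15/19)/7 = 17/1330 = 0.01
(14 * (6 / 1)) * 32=2688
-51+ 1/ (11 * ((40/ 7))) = -22433/ 440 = -50.98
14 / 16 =7 / 8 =0.88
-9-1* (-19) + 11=21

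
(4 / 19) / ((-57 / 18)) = -24 / 361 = -0.07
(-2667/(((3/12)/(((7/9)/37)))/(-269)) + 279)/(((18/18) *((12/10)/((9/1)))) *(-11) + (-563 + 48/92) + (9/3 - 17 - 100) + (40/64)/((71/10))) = -219701109220/2457407503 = -89.40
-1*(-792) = 792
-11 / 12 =-0.92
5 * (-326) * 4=-6520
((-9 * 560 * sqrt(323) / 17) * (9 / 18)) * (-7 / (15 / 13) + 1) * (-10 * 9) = -1149120 * sqrt(323) / 17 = -1214836.20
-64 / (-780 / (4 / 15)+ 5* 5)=16 / 725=0.02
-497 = -497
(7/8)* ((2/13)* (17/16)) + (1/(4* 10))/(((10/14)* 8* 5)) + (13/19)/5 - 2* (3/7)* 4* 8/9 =-57407083/20748000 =-2.77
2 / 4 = 1 / 2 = 0.50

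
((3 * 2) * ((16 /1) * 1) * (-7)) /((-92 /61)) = 10248 /23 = 445.57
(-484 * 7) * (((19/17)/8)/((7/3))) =-6897/34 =-202.85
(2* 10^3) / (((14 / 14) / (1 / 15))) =400 / 3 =133.33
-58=-58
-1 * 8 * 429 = -3432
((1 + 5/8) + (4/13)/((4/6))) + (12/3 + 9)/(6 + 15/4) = 1067/312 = 3.42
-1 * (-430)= 430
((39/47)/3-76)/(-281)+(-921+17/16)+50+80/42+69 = -3544553501/4437552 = -798.76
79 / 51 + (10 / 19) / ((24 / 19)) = 401 / 204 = 1.97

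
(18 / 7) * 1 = 18 / 7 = 2.57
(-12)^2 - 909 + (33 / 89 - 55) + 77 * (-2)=-86653 / 89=-973.63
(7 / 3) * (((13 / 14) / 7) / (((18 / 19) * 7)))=247 / 5292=0.05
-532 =-532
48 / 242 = 24 / 121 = 0.20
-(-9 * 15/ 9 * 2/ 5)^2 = -36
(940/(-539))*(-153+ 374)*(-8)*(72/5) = 23931648/539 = 44400.09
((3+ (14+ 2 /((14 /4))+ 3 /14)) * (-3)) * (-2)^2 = -1494 /7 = -213.43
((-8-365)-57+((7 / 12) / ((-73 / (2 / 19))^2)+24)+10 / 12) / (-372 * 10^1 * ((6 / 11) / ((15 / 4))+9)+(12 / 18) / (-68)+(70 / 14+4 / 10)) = 4372698067375 / 367109146557289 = 0.01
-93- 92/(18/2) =-929/9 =-103.22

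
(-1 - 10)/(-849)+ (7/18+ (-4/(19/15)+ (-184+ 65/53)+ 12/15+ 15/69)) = -108845740909/589910670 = -184.51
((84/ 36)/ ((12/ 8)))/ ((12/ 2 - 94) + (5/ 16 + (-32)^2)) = 224/ 134829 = 0.00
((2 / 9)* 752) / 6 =752 / 27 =27.85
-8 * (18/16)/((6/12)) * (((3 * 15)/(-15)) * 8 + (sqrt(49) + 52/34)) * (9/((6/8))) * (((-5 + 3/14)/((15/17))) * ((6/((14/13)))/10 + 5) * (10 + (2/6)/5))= -6210239514/6125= -1013916.66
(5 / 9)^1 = 5 / 9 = 0.56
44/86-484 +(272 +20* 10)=-494/43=-11.49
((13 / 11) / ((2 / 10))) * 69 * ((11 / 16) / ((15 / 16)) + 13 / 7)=81328 / 77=1056.21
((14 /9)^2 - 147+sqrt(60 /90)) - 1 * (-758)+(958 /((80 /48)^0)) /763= sqrt(6) /3+37988779 /61803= 615.49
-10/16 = -0.62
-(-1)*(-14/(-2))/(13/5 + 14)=0.42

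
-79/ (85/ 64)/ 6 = -2528/ 255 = -9.91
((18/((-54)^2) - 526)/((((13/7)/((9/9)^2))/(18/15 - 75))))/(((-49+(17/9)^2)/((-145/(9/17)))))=12056589601/95680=126009.51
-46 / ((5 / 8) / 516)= -189888 / 5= -37977.60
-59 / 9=-6.56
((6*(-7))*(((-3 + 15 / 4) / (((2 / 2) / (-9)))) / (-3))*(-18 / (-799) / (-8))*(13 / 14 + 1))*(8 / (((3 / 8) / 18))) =157464 / 799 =197.08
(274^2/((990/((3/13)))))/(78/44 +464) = 0.04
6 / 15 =0.40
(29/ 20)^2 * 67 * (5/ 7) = 56347/ 560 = 100.62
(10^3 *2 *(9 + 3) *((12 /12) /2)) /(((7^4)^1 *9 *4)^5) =125 /50257637681148704501856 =0.00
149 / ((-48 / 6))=-149 / 8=-18.62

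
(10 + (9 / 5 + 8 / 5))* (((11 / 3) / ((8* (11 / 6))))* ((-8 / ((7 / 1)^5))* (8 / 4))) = -268 / 84035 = -0.00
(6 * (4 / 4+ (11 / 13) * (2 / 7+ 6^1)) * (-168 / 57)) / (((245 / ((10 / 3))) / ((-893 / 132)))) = 216200 / 21021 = 10.28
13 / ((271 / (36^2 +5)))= 16913 / 271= 62.41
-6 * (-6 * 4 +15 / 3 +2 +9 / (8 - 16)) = 435 / 4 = 108.75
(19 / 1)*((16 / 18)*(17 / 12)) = 646 / 27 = 23.93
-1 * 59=-59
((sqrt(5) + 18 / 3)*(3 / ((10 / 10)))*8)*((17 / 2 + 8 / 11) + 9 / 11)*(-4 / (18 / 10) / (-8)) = 2210*sqrt(5) / 33 + 4420 / 11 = 551.57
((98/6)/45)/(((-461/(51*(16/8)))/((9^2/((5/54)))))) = -809676/11525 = -70.25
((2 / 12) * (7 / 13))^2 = 49 / 6084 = 0.01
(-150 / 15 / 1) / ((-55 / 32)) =64 / 11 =5.82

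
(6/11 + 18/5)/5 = 228/275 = 0.83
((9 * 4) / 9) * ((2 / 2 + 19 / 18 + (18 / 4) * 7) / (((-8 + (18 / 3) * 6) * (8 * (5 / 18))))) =151 / 70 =2.16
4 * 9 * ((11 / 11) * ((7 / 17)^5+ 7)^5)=3521150818963056901769964937055703936 / 5770627412348402378939569991057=610185.09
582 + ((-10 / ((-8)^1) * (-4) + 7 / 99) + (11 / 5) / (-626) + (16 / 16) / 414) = 577.07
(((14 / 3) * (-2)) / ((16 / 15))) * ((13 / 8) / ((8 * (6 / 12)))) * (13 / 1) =-5915 / 128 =-46.21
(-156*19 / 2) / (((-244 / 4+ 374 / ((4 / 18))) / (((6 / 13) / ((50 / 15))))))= -513 / 4055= -0.13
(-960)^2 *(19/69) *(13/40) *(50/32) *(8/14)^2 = 42079.86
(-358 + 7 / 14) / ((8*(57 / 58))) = -20735 / 456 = -45.47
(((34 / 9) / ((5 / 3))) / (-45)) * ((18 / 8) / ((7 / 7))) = -17 / 150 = -0.11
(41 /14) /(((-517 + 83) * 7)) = -41 /42532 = -0.00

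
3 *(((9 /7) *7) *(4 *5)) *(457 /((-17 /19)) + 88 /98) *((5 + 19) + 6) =-6880447800 /833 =-8259841.30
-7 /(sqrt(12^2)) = -7 /12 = -0.58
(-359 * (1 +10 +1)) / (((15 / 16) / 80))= -367616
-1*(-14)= 14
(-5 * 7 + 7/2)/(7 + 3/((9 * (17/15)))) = -1071/248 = -4.32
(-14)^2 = 196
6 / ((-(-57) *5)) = 2 / 95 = 0.02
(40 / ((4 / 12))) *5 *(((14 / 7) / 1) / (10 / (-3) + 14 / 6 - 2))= -400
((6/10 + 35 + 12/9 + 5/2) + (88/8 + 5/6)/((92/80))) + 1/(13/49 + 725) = 101608921/2043435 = 49.72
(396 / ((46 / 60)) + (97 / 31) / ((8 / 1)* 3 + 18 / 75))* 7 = 1562634185 / 432078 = 3616.56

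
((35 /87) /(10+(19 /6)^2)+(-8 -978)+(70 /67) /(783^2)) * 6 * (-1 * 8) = 47327.04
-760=-760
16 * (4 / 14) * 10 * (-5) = -1600 / 7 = -228.57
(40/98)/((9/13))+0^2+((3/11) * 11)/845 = 221023/372645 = 0.59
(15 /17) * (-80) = -1200 /17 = -70.59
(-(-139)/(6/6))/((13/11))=1529/13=117.62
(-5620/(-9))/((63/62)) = 348440/567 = 614.53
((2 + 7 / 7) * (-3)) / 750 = -3 / 250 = -0.01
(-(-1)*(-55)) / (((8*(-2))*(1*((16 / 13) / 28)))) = 5005 / 64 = 78.20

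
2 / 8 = 1 / 4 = 0.25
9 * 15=135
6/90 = 1/15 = 0.07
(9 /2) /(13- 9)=9 /8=1.12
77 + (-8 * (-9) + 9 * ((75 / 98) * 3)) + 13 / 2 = 8632 / 49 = 176.16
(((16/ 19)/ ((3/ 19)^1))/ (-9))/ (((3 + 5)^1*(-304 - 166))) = 1/ 6345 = 0.00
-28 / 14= -2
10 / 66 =5 / 33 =0.15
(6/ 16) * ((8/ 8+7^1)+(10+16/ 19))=7.07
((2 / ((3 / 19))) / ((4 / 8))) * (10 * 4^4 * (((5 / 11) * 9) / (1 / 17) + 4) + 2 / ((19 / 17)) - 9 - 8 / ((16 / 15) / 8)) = 157342852 / 33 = 4767965.21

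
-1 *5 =-5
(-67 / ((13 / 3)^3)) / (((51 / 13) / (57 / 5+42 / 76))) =-1369413 / 545870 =-2.51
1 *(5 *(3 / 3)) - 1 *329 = -324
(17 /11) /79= 17 /869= 0.02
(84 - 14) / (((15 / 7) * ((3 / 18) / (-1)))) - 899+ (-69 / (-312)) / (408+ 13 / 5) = -233795525 / 213512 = -1095.00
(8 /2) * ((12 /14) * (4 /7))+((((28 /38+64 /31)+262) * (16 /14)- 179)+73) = 5731486 /28861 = 198.59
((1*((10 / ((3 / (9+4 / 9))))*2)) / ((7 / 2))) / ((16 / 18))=425 / 21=20.24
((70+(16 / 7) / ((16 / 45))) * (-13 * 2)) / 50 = -1391 / 35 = -39.74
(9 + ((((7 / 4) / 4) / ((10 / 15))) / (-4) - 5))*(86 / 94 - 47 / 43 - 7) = -7122937 / 258688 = -27.53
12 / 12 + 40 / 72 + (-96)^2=82958 / 9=9217.56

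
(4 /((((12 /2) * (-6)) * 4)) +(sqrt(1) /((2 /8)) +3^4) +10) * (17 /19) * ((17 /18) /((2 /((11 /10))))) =10869001 /246240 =44.14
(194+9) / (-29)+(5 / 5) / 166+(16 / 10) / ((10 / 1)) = -28361 / 4150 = -6.83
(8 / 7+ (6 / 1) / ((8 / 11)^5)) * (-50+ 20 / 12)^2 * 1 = 73863831575 / 1032192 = 71560.17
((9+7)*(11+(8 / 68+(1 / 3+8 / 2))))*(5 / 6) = 31520 / 153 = 206.01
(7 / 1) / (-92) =-7 / 92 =-0.08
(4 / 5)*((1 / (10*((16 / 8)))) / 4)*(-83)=-83 / 100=-0.83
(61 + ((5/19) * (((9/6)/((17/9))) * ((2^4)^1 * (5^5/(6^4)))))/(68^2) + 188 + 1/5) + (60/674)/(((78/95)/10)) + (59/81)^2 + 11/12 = 108069745822260299/429302718580320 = 251.73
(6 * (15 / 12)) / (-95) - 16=-16.08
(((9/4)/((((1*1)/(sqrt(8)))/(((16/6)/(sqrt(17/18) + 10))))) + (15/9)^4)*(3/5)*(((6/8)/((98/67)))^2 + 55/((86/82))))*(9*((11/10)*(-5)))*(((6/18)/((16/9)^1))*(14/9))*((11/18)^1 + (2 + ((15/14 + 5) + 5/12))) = -38480.31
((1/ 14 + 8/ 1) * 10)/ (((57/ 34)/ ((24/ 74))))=15.61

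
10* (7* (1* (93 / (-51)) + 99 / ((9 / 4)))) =50190 / 17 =2952.35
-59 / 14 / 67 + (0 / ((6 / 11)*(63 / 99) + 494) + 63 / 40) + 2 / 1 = 65887 / 18760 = 3.51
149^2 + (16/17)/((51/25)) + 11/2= 38506871/1734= 22206.96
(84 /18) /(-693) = -2 /297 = -0.01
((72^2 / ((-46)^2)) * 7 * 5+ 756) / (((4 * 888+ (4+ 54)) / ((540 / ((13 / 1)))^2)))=683393760 / 1698619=402.32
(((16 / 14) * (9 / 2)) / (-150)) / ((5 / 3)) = -18 / 875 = -0.02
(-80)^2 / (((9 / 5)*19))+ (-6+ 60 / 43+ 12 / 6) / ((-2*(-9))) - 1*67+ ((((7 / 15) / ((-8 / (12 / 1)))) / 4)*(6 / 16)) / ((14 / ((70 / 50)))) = 941052529 / 7843200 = 119.98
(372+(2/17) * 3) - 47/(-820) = 372.41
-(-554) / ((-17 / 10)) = -5540 / 17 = -325.88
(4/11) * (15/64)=15/176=0.09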